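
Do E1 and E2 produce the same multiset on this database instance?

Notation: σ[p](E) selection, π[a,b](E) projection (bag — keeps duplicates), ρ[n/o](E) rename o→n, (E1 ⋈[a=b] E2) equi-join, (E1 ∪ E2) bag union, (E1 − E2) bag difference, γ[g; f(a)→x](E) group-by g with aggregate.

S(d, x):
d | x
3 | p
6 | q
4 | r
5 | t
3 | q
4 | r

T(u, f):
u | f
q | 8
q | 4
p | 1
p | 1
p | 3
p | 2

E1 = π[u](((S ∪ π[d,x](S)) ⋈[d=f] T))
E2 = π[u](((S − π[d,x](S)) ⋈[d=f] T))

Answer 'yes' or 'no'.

E1 stepwise |·|:
  S → 6
  S → 6
  π[d,x](S) → 6
  (S ∪ π[d,x](S)) → 12
  T → 6
  ((S ∪ π[d,x](S)) ⋈[d=f] T) → 8
  π[u](((S ∪ π[d,x](S)) ⋈[d=f] T)) → 8
E2 stepwise |·|:
  S → 6
  S → 6
  π[d,x](S) → 6
  (S − π[d,x](S)) → 0
  T → 6
  ((S − π[d,x](S)) ⋈[d=f] T) → 0
  π[u](((S − π[d,x](S)) ⋈[d=f] T)) → 0

E1 result:
u
p
p
p
p
q
q
q
q
E2 result:
u
(0 rows)
Witness: ('p',) appears 4× in E1 but 0× in E2.

no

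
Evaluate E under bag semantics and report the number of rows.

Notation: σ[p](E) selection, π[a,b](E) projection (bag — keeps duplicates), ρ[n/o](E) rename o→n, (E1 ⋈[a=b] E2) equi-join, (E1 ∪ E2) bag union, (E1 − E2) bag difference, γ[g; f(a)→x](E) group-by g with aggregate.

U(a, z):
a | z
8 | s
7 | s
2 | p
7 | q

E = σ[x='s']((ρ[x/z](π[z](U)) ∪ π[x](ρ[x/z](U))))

Stepwise |·|:
  U → 4
  π[z](U) → 4
  ρ[x/z](π[z](U)) → 4
  U → 4
  ρ[x/z](U) → 4
  π[x](ρ[x/z](U)) → 4
  (ρ[x/z](π[z](U)) ∪ π[x](ρ[x/z](U))) → 8
  σ[x='s']((ρ[x/z](π[z](U)) ∪ π[x](ρ[x/z](U)))) → 4

|E| = 4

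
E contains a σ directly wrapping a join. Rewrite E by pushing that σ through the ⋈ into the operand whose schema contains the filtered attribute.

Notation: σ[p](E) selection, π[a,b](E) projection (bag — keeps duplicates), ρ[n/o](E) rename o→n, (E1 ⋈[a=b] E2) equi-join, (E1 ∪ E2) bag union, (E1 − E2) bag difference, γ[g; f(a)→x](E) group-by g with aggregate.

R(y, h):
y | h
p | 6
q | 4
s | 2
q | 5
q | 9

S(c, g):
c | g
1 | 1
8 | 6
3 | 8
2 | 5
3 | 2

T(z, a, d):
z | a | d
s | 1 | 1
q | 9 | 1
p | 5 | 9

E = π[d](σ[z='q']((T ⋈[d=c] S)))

σ filters on z, owned by the left side.
E' = π[d]((σ[z='q'](T) ⋈[d=c] S))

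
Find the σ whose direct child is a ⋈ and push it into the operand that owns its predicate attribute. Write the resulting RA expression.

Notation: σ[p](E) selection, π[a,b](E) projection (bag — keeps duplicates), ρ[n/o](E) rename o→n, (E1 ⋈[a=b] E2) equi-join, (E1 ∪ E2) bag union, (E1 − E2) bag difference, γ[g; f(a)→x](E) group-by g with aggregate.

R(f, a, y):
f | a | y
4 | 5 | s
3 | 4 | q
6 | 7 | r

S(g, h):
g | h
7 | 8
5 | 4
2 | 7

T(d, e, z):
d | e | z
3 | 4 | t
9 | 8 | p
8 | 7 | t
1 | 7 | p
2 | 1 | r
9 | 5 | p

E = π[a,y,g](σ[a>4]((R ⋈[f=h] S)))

σ filters on a, owned by the left side.
E' = π[a,y,g]((σ[a>4](R) ⋈[f=h] S))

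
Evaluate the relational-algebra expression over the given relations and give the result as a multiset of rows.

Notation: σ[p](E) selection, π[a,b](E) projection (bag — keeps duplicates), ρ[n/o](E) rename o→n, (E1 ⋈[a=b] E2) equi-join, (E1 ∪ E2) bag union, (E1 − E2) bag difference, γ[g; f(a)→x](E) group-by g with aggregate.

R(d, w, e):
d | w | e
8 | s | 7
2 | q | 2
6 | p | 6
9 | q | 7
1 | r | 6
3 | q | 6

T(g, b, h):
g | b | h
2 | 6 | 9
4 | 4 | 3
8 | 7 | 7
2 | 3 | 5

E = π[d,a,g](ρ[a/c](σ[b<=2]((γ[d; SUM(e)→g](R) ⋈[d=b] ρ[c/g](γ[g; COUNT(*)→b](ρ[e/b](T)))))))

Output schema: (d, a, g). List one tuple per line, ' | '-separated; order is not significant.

Per-node cardinality:
  R → 6
  γ[d; SUM(e)→g](R) → 6
  T → 4
  ρ[e/b](T) → 4
  γ[g; COUNT(*)→b](ρ[e/b](T)) → 3
  ρ[c/g](γ[g; COUNT(*)→b](ρ[e/b](T))) → 3
  (γ[d; SUM(e)→g](R) ⋈[d=b] ρ[c/g](γ[g; COUNT(*)→b](ρ[e/b](T)))) → 3
  σ[b<=2]((γ[d; SUM(e)→g](R) ⋈[d=b] ρ[c/g](γ[g; COUNT(*)→b](ρ[e/b](T))))) → 3
  ρ[a/c](σ[b<=2]((γ[d; SUM(e)→g](R) ⋈[d=b] ρ[c/g](γ[g; COUNT(*)→b](ρ[e/b](T)))))) → 3
  π[d,a,g](ρ[a/c](σ[b<=2]((γ[d; SUM(e)→g](R) ⋈[d=b] ρ[c/g](γ[g; COUNT(*)→b](ρ[e/b](T))))))) → 3

== RESULT ==
d | a | g
1 | 4 | 6
1 | 8 | 6
2 | 2 | 2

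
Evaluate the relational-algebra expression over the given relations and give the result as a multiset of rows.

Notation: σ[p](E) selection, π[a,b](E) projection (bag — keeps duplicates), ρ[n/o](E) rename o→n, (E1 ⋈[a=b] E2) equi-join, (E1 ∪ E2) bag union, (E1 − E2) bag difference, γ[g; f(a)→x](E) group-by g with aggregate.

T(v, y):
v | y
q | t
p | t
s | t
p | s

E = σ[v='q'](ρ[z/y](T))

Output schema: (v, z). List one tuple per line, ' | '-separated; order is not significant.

Subexpression sizes:
  T → 4
  ρ[z/y](T) → 4
  σ[v='q'](ρ[z/y](T)) → 1

== RESULT ==
v | z
q | t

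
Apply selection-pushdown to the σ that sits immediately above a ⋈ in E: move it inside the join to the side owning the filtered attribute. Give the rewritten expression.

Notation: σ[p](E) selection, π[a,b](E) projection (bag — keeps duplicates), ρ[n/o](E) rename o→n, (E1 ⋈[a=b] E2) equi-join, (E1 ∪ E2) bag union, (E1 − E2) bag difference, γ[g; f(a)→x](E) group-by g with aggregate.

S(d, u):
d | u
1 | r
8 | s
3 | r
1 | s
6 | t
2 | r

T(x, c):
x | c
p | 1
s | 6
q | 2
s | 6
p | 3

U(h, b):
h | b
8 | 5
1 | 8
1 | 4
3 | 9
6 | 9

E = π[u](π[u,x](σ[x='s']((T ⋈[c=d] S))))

σ filters on x, owned by the left side.
E' = π[u](π[u,x]((σ[x='s'](T) ⋈[c=d] S)))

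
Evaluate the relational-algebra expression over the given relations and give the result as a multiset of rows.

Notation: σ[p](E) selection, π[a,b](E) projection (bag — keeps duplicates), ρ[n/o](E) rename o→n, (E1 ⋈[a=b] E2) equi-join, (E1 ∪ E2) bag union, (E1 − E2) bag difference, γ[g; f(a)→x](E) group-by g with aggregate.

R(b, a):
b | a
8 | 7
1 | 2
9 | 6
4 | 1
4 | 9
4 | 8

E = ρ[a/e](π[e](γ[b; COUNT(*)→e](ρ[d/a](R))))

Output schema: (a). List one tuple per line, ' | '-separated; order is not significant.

Stepwise |·|:
  R → 6
  ρ[d/a](R) → 6
  γ[b; COUNT(*)→e](ρ[d/a](R)) → 4
  π[e](γ[b; COUNT(*)→e](ρ[d/a](R))) → 4
  ρ[a/e](π[e](γ[b; COUNT(*)→e](ρ[d/a](R)))) → 4

== RESULT ==
a
1
1
1
3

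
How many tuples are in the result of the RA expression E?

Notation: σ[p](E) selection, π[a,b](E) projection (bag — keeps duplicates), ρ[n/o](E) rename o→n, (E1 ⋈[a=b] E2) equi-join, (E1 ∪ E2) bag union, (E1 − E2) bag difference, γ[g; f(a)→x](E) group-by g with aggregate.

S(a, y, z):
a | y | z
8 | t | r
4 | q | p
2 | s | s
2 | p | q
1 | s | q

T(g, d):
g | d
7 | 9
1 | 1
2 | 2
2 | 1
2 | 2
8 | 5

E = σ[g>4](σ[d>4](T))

Per-node cardinality:
  T → 6
  σ[d>4](T) → 2
  σ[g>4](σ[d>4](T)) → 2

|E| = 2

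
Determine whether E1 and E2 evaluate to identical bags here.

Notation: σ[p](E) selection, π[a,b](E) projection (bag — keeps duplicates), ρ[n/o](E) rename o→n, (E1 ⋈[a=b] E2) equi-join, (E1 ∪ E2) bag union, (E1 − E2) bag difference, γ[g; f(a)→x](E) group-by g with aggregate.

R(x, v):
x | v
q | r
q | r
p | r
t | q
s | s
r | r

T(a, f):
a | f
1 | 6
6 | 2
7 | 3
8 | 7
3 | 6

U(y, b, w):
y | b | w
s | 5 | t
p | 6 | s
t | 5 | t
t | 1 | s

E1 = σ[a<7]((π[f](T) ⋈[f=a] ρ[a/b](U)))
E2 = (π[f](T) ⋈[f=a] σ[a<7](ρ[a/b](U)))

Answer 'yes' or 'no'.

E1 stepwise |·|:
  T → 5
  π[f](T) → 5
  U → 4
  ρ[a/b](U) → 4
  (π[f](T) ⋈[f=a] ρ[a/b](U)) → 2
  σ[a<7]((π[f](T) ⋈[f=a] ρ[a/b](U))) → 2
E2 stepwise |·|:
  T → 5
  π[f](T) → 5
  U → 4
  ρ[a/b](U) → 4
  σ[a<7](ρ[a/b](U)) → 4
  (π[f](T) ⋈[f=a] σ[a<7](ρ[a/b](U))) → 2

E1 and E2 produce the same multiset:
f | y | a | w
6 | p | 6 | s
6 | p | 6 | s

yes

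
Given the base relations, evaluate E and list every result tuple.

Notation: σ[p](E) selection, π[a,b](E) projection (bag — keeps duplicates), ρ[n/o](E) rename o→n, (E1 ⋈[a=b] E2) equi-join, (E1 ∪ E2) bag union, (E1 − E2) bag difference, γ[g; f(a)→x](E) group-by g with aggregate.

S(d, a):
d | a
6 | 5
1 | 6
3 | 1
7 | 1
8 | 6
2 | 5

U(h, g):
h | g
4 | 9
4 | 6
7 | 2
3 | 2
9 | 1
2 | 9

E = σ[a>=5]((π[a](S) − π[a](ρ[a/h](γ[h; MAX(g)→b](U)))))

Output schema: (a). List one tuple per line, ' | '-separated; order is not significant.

Row counts bottom-up:
  S → 6
  π[a](S) → 6
  U → 6
  γ[h; MAX(g)→b](U) → 5
  ρ[a/h](γ[h; MAX(g)→b](U)) → 5
  π[a](ρ[a/h](γ[h; MAX(g)→b](U))) → 5
  (π[a](S) − π[a](ρ[a/h](γ[h; MAX(g)→b](U)))) → 6
  σ[a>=5]((π[a](S) − π[a](ρ[a/h](γ[h; MAX(g)→b](U))))) → 4

== RESULT ==
a
5
5
6
6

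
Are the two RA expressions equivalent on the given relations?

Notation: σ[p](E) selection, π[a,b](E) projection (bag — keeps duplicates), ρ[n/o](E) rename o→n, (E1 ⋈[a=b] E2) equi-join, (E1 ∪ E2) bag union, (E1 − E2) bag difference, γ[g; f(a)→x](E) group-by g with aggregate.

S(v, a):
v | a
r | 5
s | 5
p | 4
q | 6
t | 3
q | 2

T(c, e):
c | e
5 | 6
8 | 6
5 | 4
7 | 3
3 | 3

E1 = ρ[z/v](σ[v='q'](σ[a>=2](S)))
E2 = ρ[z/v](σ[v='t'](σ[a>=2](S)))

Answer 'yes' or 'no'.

E1 stepwise |·|:
  S → 6
  σ[a>=2](S) → 6
  σ[v='q'](σ[a>=2](S)) → 2
  ρ[z/v](σ[v='q'](σ[a>=2](S))) → 2
E2 stepwise |·|:
  S → 6
  σ[a>=2](S) → 6
  σ[v='t'](σ[a>=2](S)) → 1
  ρ[z/v](σ[v='t'](σ[a>=2](S))) → 1

E1 result:
z | a
q | 2
q | 6
E2 result:
z | a
t | 3
Witness: ('t', 3) appears 0× in E1 but 1× in E2.

no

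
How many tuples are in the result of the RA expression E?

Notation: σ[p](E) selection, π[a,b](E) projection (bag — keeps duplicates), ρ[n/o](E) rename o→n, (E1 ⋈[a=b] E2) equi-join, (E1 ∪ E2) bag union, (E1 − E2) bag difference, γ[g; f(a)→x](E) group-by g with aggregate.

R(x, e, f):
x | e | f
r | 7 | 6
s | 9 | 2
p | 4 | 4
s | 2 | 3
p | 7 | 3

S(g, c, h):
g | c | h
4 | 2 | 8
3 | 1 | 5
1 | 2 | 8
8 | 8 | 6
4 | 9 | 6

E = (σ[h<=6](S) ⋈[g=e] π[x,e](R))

Row counts bottom-up:
  S → 5
  σ[h<=6](S) → 3
  R → 5
  π[x,e](R) → 5
  (σ[h<=6](S) ⋈[g=e] π[x,e](R)) → 1

|E| = 1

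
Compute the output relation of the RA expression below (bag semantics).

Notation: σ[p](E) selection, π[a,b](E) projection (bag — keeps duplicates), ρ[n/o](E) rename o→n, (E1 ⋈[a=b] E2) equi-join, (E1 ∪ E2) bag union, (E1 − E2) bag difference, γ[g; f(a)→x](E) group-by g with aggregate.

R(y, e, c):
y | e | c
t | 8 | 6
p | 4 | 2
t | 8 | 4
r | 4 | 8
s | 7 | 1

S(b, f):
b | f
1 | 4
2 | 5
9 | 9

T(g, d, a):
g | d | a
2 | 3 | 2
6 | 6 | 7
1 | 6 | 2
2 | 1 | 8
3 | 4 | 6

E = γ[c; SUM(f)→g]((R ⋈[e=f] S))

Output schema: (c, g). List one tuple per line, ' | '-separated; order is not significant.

Subexpression sizes:
  R → 5
  S → 3
  (R ⋈[e=f] S) → 2
  γ[c; SUM(f)→g]((R ⋈[e=f] S)) → 2

== RESULT ==
c | g
2 | 4
8 | 4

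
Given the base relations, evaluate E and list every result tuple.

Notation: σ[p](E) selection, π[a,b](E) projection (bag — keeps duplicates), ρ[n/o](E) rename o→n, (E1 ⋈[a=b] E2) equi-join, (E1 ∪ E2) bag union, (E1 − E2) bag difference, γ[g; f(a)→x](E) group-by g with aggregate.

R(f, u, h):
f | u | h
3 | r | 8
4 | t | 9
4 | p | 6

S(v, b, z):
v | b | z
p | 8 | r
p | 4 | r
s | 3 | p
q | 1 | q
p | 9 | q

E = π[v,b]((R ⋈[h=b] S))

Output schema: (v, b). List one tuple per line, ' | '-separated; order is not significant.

Row counts bottom-up:
  R → 3
  S → 5
  (R ⋈[h=b] S) → 2
  π[v,b]((R ⋈[h=b] S)) → 2

== RESULT ==
v | b
p | 8
p | 9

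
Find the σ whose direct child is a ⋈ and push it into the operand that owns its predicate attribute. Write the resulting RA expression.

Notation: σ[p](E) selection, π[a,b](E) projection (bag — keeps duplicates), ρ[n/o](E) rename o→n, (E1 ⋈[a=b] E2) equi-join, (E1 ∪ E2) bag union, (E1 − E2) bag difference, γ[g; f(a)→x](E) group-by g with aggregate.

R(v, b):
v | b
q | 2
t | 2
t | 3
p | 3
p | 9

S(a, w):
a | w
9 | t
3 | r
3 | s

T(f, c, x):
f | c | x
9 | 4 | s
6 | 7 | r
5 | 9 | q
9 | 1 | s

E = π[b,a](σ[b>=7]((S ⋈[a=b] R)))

σ filters on b, owned by the right side.
E' = π[b,a]((S ⋈[a=b] σ[b>=7](R)))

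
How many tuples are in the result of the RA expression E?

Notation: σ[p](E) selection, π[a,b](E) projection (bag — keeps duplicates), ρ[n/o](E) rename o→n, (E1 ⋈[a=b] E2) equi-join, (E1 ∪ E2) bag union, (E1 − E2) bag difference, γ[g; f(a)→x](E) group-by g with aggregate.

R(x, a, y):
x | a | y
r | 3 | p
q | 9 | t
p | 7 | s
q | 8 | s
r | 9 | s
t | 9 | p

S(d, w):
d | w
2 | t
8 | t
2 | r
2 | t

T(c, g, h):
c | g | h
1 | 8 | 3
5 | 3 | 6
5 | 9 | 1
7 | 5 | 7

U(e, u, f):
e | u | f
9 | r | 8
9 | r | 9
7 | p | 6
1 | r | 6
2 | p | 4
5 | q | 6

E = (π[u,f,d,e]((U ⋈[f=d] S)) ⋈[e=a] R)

Row counts bottom-up:
  U → 6
  S → 4
  (U ⋈[f=d] S) → 1
  π[u,f,d,e]((U ⋈[f=d] S)) → 1
  R → 6
  (π[u,f,d,e]((U ⋈[f=d] S)) ⋈[e=a] R) → 3

|E| = 3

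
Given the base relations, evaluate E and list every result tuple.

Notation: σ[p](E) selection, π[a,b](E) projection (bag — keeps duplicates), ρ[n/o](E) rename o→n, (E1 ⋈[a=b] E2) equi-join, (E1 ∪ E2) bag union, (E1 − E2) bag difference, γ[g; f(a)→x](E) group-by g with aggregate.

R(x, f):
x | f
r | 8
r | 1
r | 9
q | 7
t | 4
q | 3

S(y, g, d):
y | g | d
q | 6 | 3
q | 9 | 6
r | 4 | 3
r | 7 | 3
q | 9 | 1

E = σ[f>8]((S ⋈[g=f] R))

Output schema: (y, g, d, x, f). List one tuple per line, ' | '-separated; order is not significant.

Row counts bottom-up:
  S → 5
  R → 6
  (S ⋈[g=f] R) → 4
  σ[f>8]((S ⋈[g=f] R)) → 2

== RESULT ==
y | g | d | x | f
q | 9 | 1 | r | 9
q | 9 | 6 | r | 9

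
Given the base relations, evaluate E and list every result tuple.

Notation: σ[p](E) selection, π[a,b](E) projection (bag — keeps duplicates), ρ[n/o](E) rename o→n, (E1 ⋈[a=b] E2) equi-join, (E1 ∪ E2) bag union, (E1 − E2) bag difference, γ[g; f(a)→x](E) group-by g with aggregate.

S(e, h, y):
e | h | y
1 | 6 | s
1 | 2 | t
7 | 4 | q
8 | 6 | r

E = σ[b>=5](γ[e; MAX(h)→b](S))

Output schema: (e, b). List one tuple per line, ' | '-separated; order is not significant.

Subexpression sizes:
  S → 4
  γ[e; MAX(h)→b](S) → 3
  σ[b>=5](γ[e; MAX(h)→b](S)) → 2

== RESULT ==
e | b
1 | 6
8 | 6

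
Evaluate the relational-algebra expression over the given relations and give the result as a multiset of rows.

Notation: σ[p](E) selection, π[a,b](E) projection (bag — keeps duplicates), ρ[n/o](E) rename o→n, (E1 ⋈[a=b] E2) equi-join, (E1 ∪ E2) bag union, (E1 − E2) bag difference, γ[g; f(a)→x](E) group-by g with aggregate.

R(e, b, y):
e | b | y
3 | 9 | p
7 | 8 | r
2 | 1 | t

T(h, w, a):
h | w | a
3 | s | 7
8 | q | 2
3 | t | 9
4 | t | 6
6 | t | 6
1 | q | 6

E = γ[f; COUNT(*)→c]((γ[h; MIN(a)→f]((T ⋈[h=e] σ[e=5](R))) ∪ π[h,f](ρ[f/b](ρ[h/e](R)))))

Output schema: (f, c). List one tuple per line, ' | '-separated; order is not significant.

Per-node cardinality:
  T → 6
  R → 3
  σ[e=5](R) → 0
  (T ⋈[h=e] σ[e=5](R)) → 0
  γ[h; MIN(a)→f]((T ⋈[h=e] σ[e=5](R))) → 0
  R → 3
  ρ[h/e](R) → 3
  ρ[f/b](ρ[h/e](R)) → 3
  π[h,f](ρ[f/b](ρ[h/e](R))) → 3
  (γ[h; MIN(a)→f]((T ⋈[h=e] σ[e=5](R))) ∪ π[h,f](ρ[f/b](ρ[h/e](R)))) → 3
  γ[f; COUNT(*)→c]((γ[h; MIN(a)→f]((T ⋈[h=e] σ[e=5](R))) ∪ π[h,f](ρ[f/b](ρ[h/e](R))))) → 3

== RESULT ==
f | c
1 | 1
8 | 1
9 | 1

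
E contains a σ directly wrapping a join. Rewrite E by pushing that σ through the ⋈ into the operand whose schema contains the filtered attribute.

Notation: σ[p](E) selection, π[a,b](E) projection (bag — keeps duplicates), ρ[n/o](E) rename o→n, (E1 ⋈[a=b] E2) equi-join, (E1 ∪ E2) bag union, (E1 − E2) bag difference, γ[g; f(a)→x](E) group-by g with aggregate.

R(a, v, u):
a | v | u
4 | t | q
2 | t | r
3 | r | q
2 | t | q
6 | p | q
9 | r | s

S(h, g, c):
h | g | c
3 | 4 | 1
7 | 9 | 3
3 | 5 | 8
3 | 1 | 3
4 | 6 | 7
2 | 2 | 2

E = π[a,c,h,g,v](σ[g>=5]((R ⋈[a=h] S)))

σ filters on g, owned by the right side.
E' = π[a,c,h,g,v]((R ⋈[a=h] σ[g>=5](S)))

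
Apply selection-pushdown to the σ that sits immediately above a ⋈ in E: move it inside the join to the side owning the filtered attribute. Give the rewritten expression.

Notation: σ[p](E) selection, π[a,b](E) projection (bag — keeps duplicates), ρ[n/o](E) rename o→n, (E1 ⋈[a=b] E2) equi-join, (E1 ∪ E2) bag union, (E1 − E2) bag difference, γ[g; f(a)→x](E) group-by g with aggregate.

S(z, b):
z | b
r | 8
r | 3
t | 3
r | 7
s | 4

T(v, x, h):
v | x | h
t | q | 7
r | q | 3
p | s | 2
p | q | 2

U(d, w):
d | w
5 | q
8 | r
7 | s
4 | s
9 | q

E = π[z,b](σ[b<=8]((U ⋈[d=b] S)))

σ filters on b, owned by the right side.
E' = π[z,b]((U ⋈[d=b] σ[b<=8](S)))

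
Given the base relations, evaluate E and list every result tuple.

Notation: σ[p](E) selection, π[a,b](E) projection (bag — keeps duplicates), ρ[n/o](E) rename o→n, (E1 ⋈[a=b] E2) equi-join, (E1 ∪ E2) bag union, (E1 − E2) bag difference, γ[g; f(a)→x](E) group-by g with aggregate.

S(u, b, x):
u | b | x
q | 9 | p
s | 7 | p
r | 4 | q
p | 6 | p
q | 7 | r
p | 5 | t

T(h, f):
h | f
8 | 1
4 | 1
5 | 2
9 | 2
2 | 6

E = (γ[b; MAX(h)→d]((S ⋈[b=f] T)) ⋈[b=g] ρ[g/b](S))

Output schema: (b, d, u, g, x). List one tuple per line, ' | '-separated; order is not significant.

Subexpression sizes:
  S → 6
  T → 5
  (S ⋈[b=f] T) → 1
  γ[b; MAX(h)→d]((S ⋈[b=f] T)) → 1
  S → 6
  ρ[g/b](S) → 6
  (γ[b; MAX(h)→d]((S ⋈[b=f] T)) ⋈[b=g] ρ[g/b](S)) → 1

== RESULT ==
b | d | u | g | x
6 | 2 | p | 6 | p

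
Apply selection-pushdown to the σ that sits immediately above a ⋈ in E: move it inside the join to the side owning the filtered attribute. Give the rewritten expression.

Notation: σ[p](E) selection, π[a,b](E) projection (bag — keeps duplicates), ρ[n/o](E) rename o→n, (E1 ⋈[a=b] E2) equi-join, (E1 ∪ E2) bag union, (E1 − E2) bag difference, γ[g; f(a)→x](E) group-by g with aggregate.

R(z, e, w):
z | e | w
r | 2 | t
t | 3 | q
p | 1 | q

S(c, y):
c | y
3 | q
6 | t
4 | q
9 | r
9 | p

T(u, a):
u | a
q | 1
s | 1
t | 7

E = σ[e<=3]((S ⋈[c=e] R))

σ filters on e, owned by the right side.
E' = (S ⋈[c=e] σ[e<=3](R))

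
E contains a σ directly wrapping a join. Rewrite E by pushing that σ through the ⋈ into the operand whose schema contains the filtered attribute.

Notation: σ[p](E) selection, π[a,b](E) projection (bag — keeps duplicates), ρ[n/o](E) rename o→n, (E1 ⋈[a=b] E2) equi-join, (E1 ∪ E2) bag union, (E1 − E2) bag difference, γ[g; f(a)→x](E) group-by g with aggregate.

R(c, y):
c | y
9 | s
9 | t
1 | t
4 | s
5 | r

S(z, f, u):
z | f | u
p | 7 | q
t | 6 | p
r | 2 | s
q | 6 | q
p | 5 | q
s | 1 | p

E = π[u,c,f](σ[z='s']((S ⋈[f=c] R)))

σ filters on z, owned by the left side.
E' = π[u,c,f]((σ[z='s'](S) ⋈[f=c] R))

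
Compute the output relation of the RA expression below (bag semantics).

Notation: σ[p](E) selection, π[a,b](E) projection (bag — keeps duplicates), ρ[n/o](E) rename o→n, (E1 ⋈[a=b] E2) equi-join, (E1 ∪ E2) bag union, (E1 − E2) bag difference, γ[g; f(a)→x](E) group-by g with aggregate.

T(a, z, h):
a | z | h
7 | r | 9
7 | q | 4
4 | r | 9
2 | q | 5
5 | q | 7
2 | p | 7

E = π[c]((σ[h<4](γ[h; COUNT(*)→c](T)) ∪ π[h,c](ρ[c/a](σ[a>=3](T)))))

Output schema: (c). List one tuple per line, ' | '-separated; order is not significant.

Per-node cardinality:
  T → 6
  γ[h; COUNT(*)→c](T) → 4
  σ[h<4](γ[h; COUNT(*)→c](T)) → 0
  T → 6
  σ[a>=3](T) → 4
  ρ[c/a](σ[a>=3](T)) → 4
  π[h,c](ρ[c/a](σ[a>=3](T))) → 4
  (σ[h<4](γ[h; COUNT(*)→c](T)) ∪ π[h,c](ρ[c/a](σ[a>=3](T)))) → 4
  π[c]((σ[h<4](γ[h; COUNT(*)→c](T)) ∪ π[h,c](ρ[c/a](σ[a>=3](T))))) → 4

== RESULT ==
c
4
5
7
7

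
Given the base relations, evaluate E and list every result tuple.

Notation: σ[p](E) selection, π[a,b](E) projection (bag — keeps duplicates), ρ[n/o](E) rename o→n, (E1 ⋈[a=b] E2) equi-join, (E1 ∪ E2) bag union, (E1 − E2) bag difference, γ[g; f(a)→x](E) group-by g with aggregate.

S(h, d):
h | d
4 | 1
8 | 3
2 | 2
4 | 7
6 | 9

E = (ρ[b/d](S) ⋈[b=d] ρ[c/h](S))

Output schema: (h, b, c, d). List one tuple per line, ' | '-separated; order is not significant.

Stepwise |·|:
  S → 5
  ρ[b/d](S) → 5
  S → 5
  ρ[c/h](S) → 5
  (ρ[b/d](S) ⋈[b=d] ρ[c/h](S)) → 5

== RESULT ==
h | b | c | d
2 | 2 | 2 | 2
4 | 1 | 4 | 1
4 | 7 | 4 | 7
6 | 9 | 6 | 9
8 | 3 | 8 | 3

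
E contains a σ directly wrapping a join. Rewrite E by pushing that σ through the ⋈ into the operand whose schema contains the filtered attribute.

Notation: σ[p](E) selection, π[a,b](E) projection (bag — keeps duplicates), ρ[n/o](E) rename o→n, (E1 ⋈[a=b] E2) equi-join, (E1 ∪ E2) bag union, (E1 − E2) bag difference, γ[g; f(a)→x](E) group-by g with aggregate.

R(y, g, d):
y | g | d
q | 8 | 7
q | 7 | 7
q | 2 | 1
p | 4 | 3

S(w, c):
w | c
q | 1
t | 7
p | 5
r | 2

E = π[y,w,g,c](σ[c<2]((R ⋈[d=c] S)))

σ filters on c, owned by the right side.
E' = π[y,w,g,c]((R ⋈[d=c] σ[c<2](S)))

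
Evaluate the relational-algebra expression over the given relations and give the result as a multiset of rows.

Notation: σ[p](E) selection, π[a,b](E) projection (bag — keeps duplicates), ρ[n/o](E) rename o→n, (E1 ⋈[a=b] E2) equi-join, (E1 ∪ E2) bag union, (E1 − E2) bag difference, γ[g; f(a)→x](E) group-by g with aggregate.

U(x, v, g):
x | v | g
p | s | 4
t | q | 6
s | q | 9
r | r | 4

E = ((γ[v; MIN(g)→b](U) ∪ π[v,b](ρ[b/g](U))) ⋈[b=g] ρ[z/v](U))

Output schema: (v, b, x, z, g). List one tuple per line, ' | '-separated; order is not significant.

Stepwise |·|:
  U → 4
  γ[v; MIN(g)→b](U) → 3
  U → 4
  ρ[b/g](U) → 4
  π[v,b](ρ[b/g](U)) → 4
  (γ[v; MIN(g)→b](U) ∪ π[v,b](ρ[b/g](U))) → 7
  U → 4
  ρ[z/v](U) → 4
  ((γ[v; MIN(g)→b](U) ∪ π[v,b](ρ[b/g](U))) ⋈[b=g] ρ[z/v](U)) → 11

== RESULT ==
v | b | x | z | g
q | 6 | t | q | 6
q | 6 | t | q | 6
q | 9 | s | q | 9
r | 4 | p | s | 4
r | 4 | p | s | 4
r | 4 | r | r | 4
r | 4 | r | r | 4
s | 4 | p | s | 4
s | 4 | p | s | 4
s | 4 | r | r | 4
s | 4 | r | r | 4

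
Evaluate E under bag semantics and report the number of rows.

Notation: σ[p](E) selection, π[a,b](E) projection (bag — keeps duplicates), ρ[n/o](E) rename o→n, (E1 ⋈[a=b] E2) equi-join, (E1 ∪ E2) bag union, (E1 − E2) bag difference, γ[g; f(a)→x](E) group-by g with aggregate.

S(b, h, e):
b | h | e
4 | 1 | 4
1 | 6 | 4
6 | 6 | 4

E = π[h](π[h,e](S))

Subexpression sizes:
  S → 3
  π[h,e](S) → 3
  π[h](π[h,e](S)) → 3

|E| = 3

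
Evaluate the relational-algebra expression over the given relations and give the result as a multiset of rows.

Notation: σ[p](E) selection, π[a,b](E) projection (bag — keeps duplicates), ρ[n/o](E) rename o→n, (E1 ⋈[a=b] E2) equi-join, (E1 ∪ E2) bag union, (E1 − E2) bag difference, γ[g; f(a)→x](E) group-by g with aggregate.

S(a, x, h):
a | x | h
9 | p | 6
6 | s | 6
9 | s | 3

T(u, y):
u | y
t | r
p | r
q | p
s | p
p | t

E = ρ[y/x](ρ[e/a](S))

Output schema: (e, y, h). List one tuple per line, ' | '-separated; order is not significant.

Stepwise |·|:
  S → 3
  ρ[e/a](S) → 3
  ρ[y/x](ρ[e/a](S)) → 3

== RESULT ==
e | y | h
6 | s | 6
9 | p | 6
9 | s | 3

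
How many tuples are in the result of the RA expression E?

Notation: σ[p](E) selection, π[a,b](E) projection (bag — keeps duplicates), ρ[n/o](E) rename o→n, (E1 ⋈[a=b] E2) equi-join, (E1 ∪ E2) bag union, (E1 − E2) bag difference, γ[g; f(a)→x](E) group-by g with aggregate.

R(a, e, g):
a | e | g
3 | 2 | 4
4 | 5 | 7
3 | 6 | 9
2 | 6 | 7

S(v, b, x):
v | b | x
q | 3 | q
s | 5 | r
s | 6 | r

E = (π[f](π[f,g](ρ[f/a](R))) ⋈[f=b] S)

Stepwise |·|:
  R → 4
  ρ[f/a](R) → 4
  π[f,g](ρ[f/a](R)) → 4
  π[f](π[f,g](ρ[f/a](R))) → 4
  S → 3
  (π[f](π[f,g](ρ[f/a](R))) ⋈[f=b] S) → 2

|E| = 2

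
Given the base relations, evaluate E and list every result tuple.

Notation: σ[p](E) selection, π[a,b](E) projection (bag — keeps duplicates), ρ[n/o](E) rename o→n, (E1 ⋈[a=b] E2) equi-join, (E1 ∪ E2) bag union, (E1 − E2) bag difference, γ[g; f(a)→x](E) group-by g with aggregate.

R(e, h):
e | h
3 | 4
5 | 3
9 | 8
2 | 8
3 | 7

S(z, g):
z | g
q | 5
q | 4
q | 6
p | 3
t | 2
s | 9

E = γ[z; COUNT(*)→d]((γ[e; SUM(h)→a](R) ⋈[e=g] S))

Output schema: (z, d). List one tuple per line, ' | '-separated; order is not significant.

Stepwise |·|:
  R → 5
  γ[e; SUM(h)→a](R) → 4
  S → 6
  (γ[e; SUM(h)→a](R) ⋈[e=g] S) → 4
  γ[z; COUNT(*)→d]((γ[e; SUM(h)→a](R) ⋈[e=g] S)) → 4

== RESULT ==
z | d
p | 1
q | 1
s | 1
t | 1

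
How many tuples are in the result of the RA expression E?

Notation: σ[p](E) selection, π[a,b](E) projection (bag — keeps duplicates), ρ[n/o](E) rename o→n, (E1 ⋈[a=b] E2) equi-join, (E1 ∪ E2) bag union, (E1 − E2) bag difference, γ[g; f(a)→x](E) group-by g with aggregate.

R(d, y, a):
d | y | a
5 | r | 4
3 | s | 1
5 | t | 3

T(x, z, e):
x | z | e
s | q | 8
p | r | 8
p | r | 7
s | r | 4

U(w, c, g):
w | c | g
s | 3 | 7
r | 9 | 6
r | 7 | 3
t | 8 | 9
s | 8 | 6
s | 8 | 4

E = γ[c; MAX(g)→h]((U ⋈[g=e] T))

Per-node cardinality:
  U → 6
  T → 4
  (U ⋈[g=e] T) → 2
  γ[c; MAX(g)→h]((U ⋈[g=e] T)) → 2

|E| = 2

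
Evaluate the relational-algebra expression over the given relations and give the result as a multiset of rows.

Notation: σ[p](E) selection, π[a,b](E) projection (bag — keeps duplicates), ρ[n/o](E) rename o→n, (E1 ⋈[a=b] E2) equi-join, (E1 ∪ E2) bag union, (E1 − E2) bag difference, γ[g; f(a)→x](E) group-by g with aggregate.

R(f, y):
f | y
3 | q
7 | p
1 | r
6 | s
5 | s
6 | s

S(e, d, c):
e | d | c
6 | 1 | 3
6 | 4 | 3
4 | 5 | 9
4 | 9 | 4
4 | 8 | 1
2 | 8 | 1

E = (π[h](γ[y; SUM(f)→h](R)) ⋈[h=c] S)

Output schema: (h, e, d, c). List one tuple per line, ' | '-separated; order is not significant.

Subexpression sizes:
  R → 6
  γ[y; SUM(f)→h](R) → 4
  π[h](γ[y; SUM(f)→h](R)) → 4
  S → 6
  (π[h](γ[y; SUM(f)→h](R)) ⋈[h=c] S) → 4

== RESULT ==
h | e | d | c
1 | 2 | 8 | 1
1 | 4 | 8 | 1
3 | 6 | 1 | 3
3 | 6 | 4 | 3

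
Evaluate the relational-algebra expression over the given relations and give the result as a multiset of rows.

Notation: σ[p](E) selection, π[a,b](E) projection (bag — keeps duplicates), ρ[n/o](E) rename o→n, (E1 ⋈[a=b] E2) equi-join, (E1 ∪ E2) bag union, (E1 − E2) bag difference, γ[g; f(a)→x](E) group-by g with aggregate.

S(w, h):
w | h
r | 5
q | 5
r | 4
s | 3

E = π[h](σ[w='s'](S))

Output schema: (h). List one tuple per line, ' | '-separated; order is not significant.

Subexpression sizes:
  S → 4
  σ[w='s'](S) → 1
  π[h](σ[w='s'](S)) → 1

== RESULT ==
h
3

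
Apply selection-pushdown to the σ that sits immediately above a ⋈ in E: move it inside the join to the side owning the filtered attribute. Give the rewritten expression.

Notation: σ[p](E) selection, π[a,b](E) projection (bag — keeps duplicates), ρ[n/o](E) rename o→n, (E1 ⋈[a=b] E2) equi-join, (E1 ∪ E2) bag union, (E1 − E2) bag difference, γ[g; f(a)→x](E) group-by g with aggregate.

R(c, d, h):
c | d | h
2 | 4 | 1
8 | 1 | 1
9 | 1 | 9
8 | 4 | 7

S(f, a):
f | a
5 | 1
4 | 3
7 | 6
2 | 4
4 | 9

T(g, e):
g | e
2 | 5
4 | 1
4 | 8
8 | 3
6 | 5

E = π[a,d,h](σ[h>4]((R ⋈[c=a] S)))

σ filters on h, owned by the left side.
E' = π[a,d,h]((σ[h>4](R) ⋈[c=a] S))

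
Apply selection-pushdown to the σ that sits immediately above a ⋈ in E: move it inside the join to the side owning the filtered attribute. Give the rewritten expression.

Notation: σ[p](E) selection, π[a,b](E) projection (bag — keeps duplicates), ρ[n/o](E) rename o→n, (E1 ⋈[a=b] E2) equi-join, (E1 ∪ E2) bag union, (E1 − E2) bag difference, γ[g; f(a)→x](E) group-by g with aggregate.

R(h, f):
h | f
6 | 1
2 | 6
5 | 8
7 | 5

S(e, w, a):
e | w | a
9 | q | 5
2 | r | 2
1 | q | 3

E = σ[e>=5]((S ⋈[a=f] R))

σ filters on e, owned by the left side.
E' = (σ[e>=5](S) ⋈[a=f] R)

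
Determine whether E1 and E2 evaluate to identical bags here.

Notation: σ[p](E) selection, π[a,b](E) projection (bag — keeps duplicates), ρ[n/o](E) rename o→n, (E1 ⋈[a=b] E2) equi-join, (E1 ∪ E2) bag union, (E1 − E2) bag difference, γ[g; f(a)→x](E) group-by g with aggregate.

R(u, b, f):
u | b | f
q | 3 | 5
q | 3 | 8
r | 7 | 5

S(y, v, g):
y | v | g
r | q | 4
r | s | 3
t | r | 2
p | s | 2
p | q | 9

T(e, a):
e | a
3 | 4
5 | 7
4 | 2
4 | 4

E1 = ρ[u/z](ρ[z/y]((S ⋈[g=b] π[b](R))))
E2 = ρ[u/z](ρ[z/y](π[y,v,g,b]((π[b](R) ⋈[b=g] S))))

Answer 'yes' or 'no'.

E1 subexpression sizes:
  S → 5
  R → 3
  π[b](R) → 3
  (S ⋈[g=b] π[b](R)) → 2
  ρ[z/y]((S ⋈[g=b] π[b](R))) → 2
  ρ[u/z](ρ[z/y]((S ⋈[g=b] π[b](R)))) → 2
E2 subexpression sizes:
  R → 3
  π[b](R) → 3
  S → 5
  (π[b](R) ⋈[b=g] S) → 2
  π[y,v,g,b]((π[b](R) ⋈[b=g] S)) → 2
  ρ[z/y](π[y,v,g,b]((π[b](R) ⋈[b=g] S))) → 2
  ρ[u/z](ρ[z/y](π[y,v,g,b]((π[b](R) ⋈[b=g] S)))) → 2

E1 and E2 produce the same multiset:
u | v | g | b
r | s | 3 | 3
r | s | 3 | 3

yes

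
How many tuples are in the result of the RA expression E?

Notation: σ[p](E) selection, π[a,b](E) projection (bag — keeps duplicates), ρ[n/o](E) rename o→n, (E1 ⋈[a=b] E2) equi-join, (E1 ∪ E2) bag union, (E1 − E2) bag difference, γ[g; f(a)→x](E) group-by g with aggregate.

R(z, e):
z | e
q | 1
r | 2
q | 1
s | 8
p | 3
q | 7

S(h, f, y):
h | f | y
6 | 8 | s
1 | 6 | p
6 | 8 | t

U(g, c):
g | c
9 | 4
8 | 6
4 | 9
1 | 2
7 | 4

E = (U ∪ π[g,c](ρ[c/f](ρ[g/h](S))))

Per-node cardinality:
  U → 5
  S → 3
  ρ[g/h](S) → 3
  ρ[c/f](ρ[g/h](S)) → 3
  π[g,c](ρ[c/f](ρ[g/h](S))) → 3
  (U ∪ π[g,c](ρ[c/f](ρ[g/h](S)))) → 8

|E| = 8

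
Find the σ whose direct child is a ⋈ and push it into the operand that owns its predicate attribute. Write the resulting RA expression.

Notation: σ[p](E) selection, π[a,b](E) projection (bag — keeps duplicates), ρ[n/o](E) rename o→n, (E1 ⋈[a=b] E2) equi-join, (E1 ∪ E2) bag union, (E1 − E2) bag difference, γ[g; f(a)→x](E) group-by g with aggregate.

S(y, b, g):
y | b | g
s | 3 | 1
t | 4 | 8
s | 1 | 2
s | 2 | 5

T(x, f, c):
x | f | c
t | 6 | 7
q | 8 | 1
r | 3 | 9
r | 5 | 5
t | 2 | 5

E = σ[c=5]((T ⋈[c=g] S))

σ filters on c, owned by the left side.
E' = (σ[c=5](T) ⋈[c=g] S)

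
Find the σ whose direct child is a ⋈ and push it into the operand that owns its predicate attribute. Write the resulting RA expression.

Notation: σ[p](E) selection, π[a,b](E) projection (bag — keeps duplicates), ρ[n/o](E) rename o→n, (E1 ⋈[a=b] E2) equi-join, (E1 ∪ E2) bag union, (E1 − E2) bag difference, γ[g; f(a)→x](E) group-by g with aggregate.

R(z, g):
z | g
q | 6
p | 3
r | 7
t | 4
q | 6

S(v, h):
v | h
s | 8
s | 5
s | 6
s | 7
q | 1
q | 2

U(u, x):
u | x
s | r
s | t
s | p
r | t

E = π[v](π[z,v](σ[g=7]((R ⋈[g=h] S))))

σ filters on g, owned by the left side.
E' = π[v](π[z,v]((σ[g=7](R) ⋈[g=h] S)))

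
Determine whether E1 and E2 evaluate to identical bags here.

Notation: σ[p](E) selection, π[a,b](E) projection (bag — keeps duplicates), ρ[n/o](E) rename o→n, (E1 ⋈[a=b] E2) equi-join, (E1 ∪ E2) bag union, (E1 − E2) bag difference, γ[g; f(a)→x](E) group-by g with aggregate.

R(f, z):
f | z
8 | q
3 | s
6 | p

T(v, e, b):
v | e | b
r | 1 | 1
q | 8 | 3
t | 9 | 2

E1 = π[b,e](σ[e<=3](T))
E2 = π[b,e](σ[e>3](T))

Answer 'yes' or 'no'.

E1 row counts bottom-up:
  T → 3
  σ[e<=3](T) → 1
  π[b,e](σ[e<=3](T)) → 1
E2 row counts bottom-up:
  T → 3
  σ[e>3](T) → 2
  π[b,e](σ[e>3](T)) → 2

E1 result:
b | e
1 | 1
E2 result:
b | e
2 | 9
3 | 8
Witness: (2, 9) appears 0× in E1 but 1× in E2.

no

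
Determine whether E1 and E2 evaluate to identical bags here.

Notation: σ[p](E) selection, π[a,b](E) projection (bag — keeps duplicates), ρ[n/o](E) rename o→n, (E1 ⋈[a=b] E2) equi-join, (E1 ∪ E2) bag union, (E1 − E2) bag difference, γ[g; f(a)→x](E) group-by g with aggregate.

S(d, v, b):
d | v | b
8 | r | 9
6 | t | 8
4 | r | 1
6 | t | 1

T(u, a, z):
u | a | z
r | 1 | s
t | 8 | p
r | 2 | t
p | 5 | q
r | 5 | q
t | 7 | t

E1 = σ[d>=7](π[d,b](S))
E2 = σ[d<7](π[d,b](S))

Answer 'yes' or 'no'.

E1 row counts bottom-up:
  S → 4
  π[d,b](S) → 4
  σ[d>=7](π[d,b](S)) → 1
E2 row counts bottom-up:
  S → 4
  π[d,b](S) → 4
  σ[d<7](π[d,b](S)) → 3

E1 result:
d | b
8 | 9
E2 result:
d | b
4 | 1
6 | 1
6 | 8
Witness: (6, 1) appears 0× in E1 but 1× in E2.

no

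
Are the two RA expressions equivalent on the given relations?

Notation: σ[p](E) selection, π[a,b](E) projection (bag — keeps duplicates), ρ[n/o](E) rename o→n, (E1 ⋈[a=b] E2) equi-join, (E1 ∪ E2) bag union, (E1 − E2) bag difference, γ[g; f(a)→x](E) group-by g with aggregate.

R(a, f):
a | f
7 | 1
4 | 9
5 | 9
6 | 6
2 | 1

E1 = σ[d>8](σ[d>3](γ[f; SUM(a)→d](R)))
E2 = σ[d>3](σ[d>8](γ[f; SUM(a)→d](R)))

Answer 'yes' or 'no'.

E1 row counts bottom-up:
  R → 5
  γ[f; SUM(a)→d](R) → 3
  σ[d>3](γ[f; SUM(a)→d](R)) → 3
  σ[d>8](σ[d>3](γ[f; SUM(a)→d](R))) → 2
E2 row counts bottom-up:
  R → 5
  γ[f; SUM(a)→d](R) → 3
  σ[d>8](γ[f; SUM(a)→d](R)) → 2
  σ[d>3](σ[d>8](γ[f; SUM(a)→d](R))) → 2

E1 and E2 produce the same multiset:
f | d
1 | 9
9 | 9

yes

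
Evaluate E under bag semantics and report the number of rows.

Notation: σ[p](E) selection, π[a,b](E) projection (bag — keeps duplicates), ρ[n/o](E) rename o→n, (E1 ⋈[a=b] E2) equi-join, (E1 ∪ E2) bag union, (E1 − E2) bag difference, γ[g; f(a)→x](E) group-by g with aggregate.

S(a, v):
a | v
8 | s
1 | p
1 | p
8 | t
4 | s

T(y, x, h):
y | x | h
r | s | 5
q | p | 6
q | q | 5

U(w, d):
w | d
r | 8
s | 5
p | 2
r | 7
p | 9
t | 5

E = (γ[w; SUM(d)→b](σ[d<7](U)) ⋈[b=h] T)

Row counts bottom-up:
  U → 6
  σ[d<7](U) → 3
  γ[w; SUM(d)→b](σ[d<7](U)) → 3
  T → 3
  (γ[w; SUM(d)→b](σ[d<7](U)) ⋈[b=h] T) → 4

|E| = 4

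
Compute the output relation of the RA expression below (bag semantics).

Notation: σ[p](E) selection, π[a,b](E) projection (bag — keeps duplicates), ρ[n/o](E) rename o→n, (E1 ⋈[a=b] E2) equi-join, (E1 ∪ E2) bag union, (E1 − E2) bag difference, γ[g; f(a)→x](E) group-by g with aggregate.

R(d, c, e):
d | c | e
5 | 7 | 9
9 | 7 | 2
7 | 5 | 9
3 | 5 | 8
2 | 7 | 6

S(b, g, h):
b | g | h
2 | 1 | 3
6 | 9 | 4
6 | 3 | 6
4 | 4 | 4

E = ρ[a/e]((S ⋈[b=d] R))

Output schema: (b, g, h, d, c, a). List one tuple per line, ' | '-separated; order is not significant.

Stepwise |·|:
  S → 4
  R → 5
  (S ⋈[b=d] R) → 1
  ρ[a/e]((S ⋈[b=d] R)) → 1

== RESULT ==
b | g | h | d | c | a
2 | 1 | 3 | 2 | 7 | 6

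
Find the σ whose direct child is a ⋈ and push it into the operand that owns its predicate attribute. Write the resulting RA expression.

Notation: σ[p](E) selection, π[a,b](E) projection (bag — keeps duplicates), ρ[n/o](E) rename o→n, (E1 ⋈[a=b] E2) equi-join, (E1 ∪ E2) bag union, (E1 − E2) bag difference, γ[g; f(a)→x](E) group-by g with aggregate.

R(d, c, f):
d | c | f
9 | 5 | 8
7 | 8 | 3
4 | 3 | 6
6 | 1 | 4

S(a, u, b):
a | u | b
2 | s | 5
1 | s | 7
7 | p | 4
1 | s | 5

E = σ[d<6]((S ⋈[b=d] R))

σ filters on d, owned by the right side.
E' = (S ⋈[b=d] σ[d<6](R))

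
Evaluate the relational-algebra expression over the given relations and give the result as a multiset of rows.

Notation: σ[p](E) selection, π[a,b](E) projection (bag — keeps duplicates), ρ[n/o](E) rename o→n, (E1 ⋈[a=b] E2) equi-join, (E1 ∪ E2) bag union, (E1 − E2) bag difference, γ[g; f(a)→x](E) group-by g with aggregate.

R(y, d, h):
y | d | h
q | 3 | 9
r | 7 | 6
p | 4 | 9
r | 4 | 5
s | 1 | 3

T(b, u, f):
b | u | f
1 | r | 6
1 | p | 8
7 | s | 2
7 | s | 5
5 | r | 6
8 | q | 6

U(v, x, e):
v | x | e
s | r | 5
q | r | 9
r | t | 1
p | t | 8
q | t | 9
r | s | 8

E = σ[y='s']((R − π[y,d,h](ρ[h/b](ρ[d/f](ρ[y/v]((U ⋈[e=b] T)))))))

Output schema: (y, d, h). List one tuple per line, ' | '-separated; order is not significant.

Row counts bottom-up:
  R → 5
  U → 6
  T → 6
  (U ⋈[e=b] T) → 5
  ρ[y/v]((U ⋈[e=b] T)) → 5
  ρ[d/f](ρ[y/v]((U ⋈[e=b] T))) → 5
  ρ[h/b](ρ[d/f](ρ[y/v]((U ⋈[e=b] T)))) → 5
  π[y,d,h](ρ[h/b](ρ[d/f](ρ[y/v]((U ⋈[e=b] T))))) → 5
  (R − π[y,d,h](ρ[h/b](ρ[d/f](ρ[y/v]((U ⋈[e=b] T)))))) → 5
  σ[y='s']((R − π[y,d,h](ρ[h/b](ρ[d/f](ρ[y/v]((U ⋈[e=b] T))))))) → 1

== RESULT ==
y | d | h
s | 1 | 3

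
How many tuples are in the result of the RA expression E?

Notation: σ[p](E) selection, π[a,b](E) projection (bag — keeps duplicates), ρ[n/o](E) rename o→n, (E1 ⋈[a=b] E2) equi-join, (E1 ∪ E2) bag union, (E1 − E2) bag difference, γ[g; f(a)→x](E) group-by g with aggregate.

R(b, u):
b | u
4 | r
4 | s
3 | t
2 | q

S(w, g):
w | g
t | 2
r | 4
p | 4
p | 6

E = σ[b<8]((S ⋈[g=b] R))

Row counts bottom-up:
  S → 4
  R → 4
  (S ⋈[g=b] R) → 5
  σ[b<8]((S ⋈[g=b] R)) → 5

|E| = 5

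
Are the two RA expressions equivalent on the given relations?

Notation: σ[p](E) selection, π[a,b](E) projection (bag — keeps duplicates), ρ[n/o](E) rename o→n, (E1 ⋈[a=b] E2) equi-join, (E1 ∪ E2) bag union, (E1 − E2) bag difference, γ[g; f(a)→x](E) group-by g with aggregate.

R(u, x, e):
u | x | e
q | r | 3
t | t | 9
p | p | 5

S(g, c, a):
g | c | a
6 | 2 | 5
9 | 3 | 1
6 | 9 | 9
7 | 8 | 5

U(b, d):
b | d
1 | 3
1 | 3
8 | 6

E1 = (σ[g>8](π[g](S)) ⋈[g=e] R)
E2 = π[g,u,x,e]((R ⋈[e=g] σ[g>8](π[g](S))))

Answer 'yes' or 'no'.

E1 subexpression sizes:
  S → 4
  π[g](S) → 4
  σ[g>8](π[g](S)) → 1
  R → 3
  (σ[g>8](π[g](S)) ⋈[g=e] R) → 1
E2 subexpression sizes:
  R → 3
  S → 4
  π[g](S) → 4
  σ[g>8](π[g](S)) → 1
  (R ⋈[e=g] σ[g>8](π[g](S))) → 1
  π[g,u,x,e]((R ⋈[e=g] σ[g>8](π[g](S)))) → 1

E1 and E2 produce the same multiset:
g | u | x | e
9 | t | t | 9

yes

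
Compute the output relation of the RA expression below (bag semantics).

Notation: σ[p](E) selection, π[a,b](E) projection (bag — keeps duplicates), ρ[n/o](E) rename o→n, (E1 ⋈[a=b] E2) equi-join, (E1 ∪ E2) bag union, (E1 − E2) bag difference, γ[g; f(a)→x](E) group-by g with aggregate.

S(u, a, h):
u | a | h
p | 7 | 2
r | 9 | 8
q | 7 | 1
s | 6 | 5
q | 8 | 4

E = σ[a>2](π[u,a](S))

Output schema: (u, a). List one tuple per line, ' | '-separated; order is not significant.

Subexpression sizes:
  S → 5
  π[u,a](S) → 5
  σ[a>2](π[u,a](S)) → 5

== RESULT ==
u | a
p | 7
q | 7
q | 8
r | 9
s | 6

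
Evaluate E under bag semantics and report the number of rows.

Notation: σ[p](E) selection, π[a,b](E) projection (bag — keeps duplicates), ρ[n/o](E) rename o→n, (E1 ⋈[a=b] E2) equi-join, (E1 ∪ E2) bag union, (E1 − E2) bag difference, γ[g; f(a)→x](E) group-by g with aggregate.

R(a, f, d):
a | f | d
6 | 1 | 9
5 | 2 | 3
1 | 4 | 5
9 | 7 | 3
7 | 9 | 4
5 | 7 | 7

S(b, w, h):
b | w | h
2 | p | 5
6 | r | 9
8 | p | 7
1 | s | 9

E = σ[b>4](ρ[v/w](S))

Subexpression sizes:
  S → 4
  ρ[v/w](S) → 4
  σ[b>4](ρ[v/w](S)) → 2

|E| = 2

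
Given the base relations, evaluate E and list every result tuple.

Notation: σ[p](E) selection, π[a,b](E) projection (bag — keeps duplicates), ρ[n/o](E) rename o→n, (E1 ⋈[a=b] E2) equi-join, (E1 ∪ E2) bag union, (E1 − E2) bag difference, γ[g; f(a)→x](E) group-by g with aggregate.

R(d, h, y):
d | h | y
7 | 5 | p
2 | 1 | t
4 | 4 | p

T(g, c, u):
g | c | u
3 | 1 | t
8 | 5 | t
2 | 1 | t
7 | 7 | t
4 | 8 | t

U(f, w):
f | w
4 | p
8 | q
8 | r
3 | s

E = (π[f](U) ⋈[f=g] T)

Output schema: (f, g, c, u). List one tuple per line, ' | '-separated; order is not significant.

Per-node cardinality:
  U → 4
  π[f](U) → 4
  T → 5
  (π[f](U) ⋈[f=g] T) → 4

== RESULT ==
f | g | c | u
3 | 3 | 1 | t
4 | 4 | 8 | t
8 | 8 | 5 | t
8 | 8 | 5 | t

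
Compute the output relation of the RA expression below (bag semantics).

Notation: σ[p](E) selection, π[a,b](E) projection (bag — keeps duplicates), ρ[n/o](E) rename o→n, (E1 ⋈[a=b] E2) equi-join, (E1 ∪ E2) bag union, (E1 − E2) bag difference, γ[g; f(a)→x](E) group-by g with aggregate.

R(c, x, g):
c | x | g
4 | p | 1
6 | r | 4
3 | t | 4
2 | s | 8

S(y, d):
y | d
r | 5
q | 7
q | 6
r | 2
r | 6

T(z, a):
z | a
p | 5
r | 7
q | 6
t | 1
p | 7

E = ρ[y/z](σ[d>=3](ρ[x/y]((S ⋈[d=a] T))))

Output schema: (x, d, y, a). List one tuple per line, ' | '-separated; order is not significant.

Stepwise |·|:
  S → 5
  T → 5
  (S ⋈[d=a] T) → 5
  ρ[x/y]((S ⋈[d=a] T)) → 5
  σ[d>=3](ρ[x/y]((S ⋈[d=a] T))) → 5
  ρ[y/z](σ[d>=3](ρ[x/y]((S ⋈[d=a] T)))) → 5

== RESULT ==
x | d | y | a
q | 6 | q | 6
q | 7 | p | 7
q | 7 | r | 7
r | 5 | p | 5
r | 6 | q | 6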